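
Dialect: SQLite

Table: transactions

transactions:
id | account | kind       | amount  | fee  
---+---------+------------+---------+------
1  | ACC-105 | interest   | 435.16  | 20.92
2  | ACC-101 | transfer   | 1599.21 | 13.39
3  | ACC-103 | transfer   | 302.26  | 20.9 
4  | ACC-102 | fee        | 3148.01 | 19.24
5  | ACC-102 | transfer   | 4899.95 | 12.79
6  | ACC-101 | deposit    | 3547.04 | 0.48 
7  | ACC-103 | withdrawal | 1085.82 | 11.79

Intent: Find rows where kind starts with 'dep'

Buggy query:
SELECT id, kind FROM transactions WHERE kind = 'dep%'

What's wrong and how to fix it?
Bug: '=' compares the literal string including the % character; pattern matching needs LIKE

Fix: Use LIKE for wildcard pattern matching

Corrected query:
SELECT id, kind FROM transactions WHERE kind LIKE 'dep%'

Result:
id | kind   
---+--------
6  | deposit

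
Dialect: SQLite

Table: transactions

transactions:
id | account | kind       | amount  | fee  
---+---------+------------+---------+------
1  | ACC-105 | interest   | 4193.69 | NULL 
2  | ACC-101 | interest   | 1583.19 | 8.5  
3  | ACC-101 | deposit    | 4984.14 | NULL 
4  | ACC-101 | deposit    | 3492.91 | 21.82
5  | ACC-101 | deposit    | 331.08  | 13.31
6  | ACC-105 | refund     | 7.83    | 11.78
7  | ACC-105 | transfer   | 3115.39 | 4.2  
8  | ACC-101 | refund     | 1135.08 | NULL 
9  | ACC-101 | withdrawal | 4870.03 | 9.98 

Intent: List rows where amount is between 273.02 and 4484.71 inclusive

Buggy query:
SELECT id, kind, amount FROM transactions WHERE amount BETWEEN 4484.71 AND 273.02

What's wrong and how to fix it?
Bug: The bounds are reversed; BETWEEN a AND b requires a <= b to match anything

Fix: Write BETWEEN 273.02 AND 4484.71

Corrected query:
SELECT id, kind, amount FROM transactions WHERE amount BETWEEN 273.02 AND 4484.71

Result:
id | kind     | amount 
---+----------+--------
1  | interest | 4193.69
2  | interest | 1583.19
4  | deposit  | 3492.91
5  | deposit  | 331.08 
7  | transfer | 3115.39
8  | refund   | 1135.08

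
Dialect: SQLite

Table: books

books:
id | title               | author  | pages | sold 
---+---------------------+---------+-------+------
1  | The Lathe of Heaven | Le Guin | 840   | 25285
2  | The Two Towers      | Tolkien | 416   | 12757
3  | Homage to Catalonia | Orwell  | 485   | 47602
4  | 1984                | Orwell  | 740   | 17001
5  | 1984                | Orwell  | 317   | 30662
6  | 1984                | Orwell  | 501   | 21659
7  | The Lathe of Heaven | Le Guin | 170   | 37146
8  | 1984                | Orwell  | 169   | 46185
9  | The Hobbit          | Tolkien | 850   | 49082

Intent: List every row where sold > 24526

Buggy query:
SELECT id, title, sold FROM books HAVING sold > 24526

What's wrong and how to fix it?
Bug: This is a non-aggregate query (no GROUP BY, no aggregates), so in SQLite the HAVING clause is invalid here; a row-level condition belongs in WHERE

Fix: Use WHERE for row-level filtering

Corrected query:
SELECT id, title, sold FROM books WHERE sold > 24526

Result:
id | title               | sold 
---+---------------------+------
1  | The Lathe of Heaven | 25285
3  | Homage to Catalonia | 47602
5  | 1984                | 30662
7  | The Lathe of Heaven | 37146
8  | 1984                | 46185
9  | The Hobbit          | 49082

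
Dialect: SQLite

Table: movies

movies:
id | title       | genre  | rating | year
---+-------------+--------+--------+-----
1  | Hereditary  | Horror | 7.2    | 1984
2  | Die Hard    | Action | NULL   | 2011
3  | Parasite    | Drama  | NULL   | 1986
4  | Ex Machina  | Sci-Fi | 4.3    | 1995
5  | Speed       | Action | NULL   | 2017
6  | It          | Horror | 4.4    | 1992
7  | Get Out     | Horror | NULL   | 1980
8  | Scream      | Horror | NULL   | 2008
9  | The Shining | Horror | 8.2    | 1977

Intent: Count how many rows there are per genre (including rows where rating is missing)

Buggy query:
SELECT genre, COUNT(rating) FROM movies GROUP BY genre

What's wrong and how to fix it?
Bug: COUNT(rating) skips NULLs, so groups with missing rating are undercounted

Fix: Use COUNT(*) to count all rows regardless of NULL

Corrected query:
SELECT genre, COUNT(*) FROM movies GROUP BY genre

Result:
genre  | COUNT(*)
-------+---------
Action | 2       
Drama  | 1       
Horror | 5       
Sci-Fi | 1       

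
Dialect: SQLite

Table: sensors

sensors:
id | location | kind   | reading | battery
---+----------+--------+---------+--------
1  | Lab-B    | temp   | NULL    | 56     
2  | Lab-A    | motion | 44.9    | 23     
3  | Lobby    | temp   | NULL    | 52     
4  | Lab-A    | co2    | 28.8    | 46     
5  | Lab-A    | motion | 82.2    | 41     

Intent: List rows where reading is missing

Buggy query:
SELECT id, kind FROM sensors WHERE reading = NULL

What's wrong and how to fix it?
Bug: '= NULL' is always unknown in SQL three-valued logic, so no rows match

Fix: Use IS NULL to test for NULL

Corrected query:
SELECT id, kind FROM sensors WHERE reading IS NULL

Result:
id | kind
---+-----
1  | temp
3  | temp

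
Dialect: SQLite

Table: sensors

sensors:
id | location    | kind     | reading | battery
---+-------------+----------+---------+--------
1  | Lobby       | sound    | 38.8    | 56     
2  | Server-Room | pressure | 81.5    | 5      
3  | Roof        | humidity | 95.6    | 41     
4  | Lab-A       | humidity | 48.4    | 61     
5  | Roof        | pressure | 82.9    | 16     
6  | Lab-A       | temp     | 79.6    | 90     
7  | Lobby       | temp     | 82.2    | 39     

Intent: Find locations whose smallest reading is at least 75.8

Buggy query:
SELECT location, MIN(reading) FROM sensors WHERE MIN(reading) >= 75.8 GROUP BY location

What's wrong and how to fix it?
Bug: Aggregates like MIN are computed per group after WHERE runs

Fix: Replace WHERE with HAVING after the GROUP BY

Corrected query:
SELECT location, MIN(reading) FROM sensors GROUP BY location HAVING MIN(reading) >= 75.8

Result:
location    | MIN(reading)
------------+-------------
Roof        | 82.9        
Server-Room | 81.5        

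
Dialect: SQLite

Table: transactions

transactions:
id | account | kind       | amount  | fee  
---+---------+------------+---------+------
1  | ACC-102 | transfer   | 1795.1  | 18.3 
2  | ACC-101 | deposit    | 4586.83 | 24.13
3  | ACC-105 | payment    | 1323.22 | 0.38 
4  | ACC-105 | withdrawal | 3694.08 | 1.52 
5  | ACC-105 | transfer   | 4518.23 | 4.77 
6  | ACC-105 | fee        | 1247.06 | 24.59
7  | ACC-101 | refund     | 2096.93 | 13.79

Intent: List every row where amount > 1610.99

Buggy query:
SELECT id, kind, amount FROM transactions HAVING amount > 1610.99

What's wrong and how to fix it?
Bug: This is a non-aggregate query (no GROUP BY, no aggregates), so in SQLite the HAVING clause is invalid here; a row-level condition belongs in WHERE

Fix: Replace HAVING with WHERE since the condition applies to individual rows

Corrected query:
SELECT id, kind, amount FROM transactions WHERE amount > 1610.99

Result:
id | kind       | amount 
---+------------+--------
1  | transfer   | 1795.1 
2  | deposit    | 4586.83
4  | withdrawal | 3694.08
5  | transfer   | 4518.23
7  | refund     | 2096.93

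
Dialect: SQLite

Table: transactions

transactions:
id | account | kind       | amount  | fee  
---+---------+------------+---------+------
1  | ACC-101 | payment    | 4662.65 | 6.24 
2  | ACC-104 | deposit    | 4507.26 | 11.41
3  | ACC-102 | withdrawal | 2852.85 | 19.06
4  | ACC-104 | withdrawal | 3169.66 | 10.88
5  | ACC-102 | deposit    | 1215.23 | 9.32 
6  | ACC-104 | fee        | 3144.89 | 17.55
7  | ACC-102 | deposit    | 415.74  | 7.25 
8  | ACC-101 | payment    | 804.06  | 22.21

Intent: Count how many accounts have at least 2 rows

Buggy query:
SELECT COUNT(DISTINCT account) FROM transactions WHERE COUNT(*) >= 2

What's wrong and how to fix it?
Bug: COUNT(*) cannot appear in WHERE; the per-group count doesn't exist yet

Fix: Use a subquery that GROUPs and filters with HAVING, then count its rows

Corrected query:
SELECT COUNT(*) FROM (SELECT account FROM transactions GROUP BY account HAVING COUNT(*) >= 2)

Result:
COUNT(*)
--------
3       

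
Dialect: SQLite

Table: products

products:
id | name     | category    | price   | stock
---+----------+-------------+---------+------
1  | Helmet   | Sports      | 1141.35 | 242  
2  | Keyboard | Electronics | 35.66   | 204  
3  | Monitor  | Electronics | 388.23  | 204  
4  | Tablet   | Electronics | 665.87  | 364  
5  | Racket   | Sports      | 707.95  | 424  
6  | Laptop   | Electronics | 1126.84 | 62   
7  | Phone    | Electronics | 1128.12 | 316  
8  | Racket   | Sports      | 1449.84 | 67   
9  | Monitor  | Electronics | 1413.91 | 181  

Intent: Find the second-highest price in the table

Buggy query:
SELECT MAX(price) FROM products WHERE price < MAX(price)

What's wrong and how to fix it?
Bug: MAX(price) on the right of the comparison is an aggregate-in-WHERE error

Fix: Put the inner MAX in a scalar subquery

Corrected query:
SELECT MAX(price) FROM products WHERE price < (SELECT MAX(price) FROM products)

Result:
MAX(price)
----------
1413.91   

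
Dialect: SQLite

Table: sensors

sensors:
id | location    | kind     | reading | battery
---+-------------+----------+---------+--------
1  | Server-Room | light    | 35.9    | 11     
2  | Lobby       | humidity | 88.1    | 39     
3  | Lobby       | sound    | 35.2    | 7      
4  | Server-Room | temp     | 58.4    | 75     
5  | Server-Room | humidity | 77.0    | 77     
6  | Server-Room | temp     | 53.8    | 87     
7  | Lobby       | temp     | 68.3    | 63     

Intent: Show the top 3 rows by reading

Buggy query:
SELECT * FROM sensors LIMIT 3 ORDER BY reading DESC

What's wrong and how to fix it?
Bug: ORDER BY cannot follow LIMIT; LIMIT is the final clause

Fix: Sort with ORDER BY, then apply LIMIT

Corrected query:
SELECT * FROM sensors ORDER BY reading DESC LIMIT 3

Result:
id | location    | kind     | reading | battery
---+-------------+----------+---------+--------
2  | Lobby       | humidity | 88.1    | 39     
5  | Server-Room | humidity | 77      | 77     
7  | Lobby       | temp     | 68.3    | 63     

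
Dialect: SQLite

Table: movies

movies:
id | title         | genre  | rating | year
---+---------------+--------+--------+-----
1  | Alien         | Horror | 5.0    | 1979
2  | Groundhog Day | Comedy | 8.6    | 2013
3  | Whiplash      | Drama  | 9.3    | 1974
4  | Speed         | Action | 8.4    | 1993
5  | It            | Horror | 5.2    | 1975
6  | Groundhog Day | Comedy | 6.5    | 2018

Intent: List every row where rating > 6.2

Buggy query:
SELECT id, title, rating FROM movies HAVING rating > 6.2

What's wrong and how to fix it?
Bug: This is a non-aggregate query (no GROUP BY, no aggregates), so in SQLite the HAVING clause is invalid here; a row-level condition belongs in WHERE

Fix: Use WHERE for row-level filtering

Corrected query:
SELECT id, title, rating FROM movies WHERE rating > 6.2

Result:
id | title         | rating
---+---------------+-------
2  | Groundhog Day | 8.6   
3  | Whiplash      | 9.3   
4  | Speed         | 8.4   
6  | Groundhog Day | 6.5   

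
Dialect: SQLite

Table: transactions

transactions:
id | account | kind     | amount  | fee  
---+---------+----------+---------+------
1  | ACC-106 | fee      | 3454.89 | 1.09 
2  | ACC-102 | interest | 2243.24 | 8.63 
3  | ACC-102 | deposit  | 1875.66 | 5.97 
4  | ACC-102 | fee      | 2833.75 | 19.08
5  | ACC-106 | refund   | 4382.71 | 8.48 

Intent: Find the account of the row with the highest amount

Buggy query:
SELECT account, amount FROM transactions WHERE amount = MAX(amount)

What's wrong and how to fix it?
Bug: MAX(amount) is an aggregate and cannot be used directly in WHERE

Fix: Wrap MAX in a scalar subquery so WHERE compares against a single value

Corrected query:
SELECT account, amount FROM transactions WHERE amount = (SELECT MAX(amount) FROM transactions)

Result:
account | amount 
--------+--------
ACC-106 | 4382.71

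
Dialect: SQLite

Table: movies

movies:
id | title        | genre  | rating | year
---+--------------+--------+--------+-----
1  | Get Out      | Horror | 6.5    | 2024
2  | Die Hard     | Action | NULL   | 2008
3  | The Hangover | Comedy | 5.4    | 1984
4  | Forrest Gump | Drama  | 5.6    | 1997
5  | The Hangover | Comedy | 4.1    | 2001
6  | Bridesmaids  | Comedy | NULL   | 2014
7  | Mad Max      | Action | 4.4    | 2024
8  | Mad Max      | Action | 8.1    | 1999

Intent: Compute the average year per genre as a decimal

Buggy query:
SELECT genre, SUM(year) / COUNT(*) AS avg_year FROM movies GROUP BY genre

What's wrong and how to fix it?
Bug: Both operands are integers, so '/' performs integer division and truncates

Fix: Cast one side to REAL so the division keeps the fractional part

Corrected query:
SELECT genre, SUM(year) * 1.0 / COUNT(*) AS avg_year FROM movies GROUP BY genre

Result:
genre  | avg_year   
-------+------------
Action | 2010.333333
Comedy | 1999.666667
Drama  | 1997       
Horror | 2024       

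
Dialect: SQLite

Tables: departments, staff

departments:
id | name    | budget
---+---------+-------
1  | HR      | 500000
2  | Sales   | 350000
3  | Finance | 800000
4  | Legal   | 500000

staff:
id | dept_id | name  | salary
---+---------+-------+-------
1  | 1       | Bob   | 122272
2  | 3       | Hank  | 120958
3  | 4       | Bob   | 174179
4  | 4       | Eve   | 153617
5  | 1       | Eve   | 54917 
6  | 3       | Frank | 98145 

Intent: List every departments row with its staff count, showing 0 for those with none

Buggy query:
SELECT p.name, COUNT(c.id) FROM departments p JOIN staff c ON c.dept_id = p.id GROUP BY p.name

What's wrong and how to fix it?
Bug: An inner join excludes parents with zero children

Fix: Switch to LEFT JOIN to retain unmatched parent rows

Corrected query:
SELECT p.name, COUNT(c.id) FROM departments p LEFT JOIN staff c ON c.dept_id = p.id GROUP BY p.name

Result:
name    | COUNT(c.id)
--------+------------
Finance | 2          
HR      | 2          
Legal   | 2          
Sales   | 0          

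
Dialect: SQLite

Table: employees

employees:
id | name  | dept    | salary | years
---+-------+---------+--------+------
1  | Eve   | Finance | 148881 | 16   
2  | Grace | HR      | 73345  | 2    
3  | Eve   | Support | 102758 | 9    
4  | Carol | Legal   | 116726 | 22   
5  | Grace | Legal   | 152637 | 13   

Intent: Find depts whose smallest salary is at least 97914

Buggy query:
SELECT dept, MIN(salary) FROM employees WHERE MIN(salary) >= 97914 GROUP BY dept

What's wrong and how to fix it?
Bug: Aggregates like MIN are computed per group after WHERE runs

Fix: Replace WHERE with HAVING after the GROUP BY

Corrected query:
SELECT dept, MIN(salary) FROM employees GROUP BY dept HAVING MIN(salary) >= 97914

Result:
dept    | MIN(salary)
--------+------------
Finance | 148881     
Legal   | 116726     
Support | 102758     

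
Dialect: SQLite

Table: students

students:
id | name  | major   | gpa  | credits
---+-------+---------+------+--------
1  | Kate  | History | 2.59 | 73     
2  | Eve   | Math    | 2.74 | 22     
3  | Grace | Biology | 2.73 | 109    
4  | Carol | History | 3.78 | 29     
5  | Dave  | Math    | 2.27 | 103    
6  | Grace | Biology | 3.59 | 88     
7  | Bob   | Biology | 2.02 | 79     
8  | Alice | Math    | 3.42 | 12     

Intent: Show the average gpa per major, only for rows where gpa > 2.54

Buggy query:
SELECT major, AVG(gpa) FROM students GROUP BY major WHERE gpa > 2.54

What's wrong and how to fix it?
Bug: WHERE cannot follow GROUP BY

Fix: Move the WHERE clause before GROUP BY

Corrected query:
SELECT major, AVG(gpa) FROM students WHERE gpa > 2.54 GROUP BY major

Result:
major   | AVG(gpa)
--------+---------
Biology | 3.16    
History | 3.185   
Math    | 3.08    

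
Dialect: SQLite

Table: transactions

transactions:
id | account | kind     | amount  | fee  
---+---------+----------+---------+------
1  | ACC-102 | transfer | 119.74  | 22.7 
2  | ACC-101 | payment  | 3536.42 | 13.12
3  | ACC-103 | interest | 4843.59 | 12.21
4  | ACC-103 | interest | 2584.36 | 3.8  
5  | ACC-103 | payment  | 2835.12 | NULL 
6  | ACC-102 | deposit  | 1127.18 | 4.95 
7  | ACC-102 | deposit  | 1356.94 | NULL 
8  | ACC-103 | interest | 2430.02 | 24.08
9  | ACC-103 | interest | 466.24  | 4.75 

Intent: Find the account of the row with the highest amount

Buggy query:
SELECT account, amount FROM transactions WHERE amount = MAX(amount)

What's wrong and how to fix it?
Bug: MAX(amount) is an aggregate and cannot be used directly in WHERE

Fix: Wrap MAX in a scalar subquery so WHERE compares against a single value

Corrected query:
SELECT account, amount FROM transactions WHERE amount = (SELECT MAX(amount) FROM transactions)

Result:
account | amount 
--------+--------
ACC-103 | 4843.59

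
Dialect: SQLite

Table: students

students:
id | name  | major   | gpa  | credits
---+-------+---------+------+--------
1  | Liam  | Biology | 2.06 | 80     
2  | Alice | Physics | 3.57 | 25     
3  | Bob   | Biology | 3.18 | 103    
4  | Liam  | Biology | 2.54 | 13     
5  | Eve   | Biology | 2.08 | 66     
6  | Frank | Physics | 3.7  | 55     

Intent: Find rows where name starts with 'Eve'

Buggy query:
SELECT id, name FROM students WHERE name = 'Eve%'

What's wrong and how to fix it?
Bug: Wildcards only work with LIKE; '=' treats '%' as a literal character

Fix: Use LIKE for wildcard pattern matching

Corrected query:
SELECT id, name FROM students WHERE name LIKE 'Eve%'

Result:
id | name
---+-----
5  | Eve 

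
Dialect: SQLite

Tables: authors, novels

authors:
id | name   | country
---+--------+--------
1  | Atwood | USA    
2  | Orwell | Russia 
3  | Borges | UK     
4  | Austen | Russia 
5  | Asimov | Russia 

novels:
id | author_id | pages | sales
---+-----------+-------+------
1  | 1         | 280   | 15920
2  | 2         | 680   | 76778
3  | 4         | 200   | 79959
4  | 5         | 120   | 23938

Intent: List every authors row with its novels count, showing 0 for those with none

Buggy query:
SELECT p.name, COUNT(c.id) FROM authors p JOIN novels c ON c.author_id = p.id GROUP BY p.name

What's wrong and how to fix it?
Bug: INNER JOIN drops authors rows that have no matching novels rows

Fix: Use LEFT JOIN so parents without children still appear (COUNT(c.id) gives 0)

Corrected query:
SELECT p.name, COUNT(c.id) FROM authors p LEFT JOIN novels c ON c.author_id = p.id GROUP BY p.name

Result:
name   | COUNT(c.id)
-------+------------
Asimov | 1          
Atwood | 1          
Austen | 1          
Borges | 0          
Orwell | 1          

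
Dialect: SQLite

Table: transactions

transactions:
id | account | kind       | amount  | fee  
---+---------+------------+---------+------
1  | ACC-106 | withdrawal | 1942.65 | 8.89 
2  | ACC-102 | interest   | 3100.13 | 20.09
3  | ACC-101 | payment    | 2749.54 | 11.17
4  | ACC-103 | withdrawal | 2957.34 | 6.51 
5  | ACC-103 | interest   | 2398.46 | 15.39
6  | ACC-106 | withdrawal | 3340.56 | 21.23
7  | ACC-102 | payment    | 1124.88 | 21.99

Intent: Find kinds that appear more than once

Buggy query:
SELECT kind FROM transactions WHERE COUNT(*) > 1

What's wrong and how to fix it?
Bug: COUNT(*) is an aggregate and cannot be used in WHERE

Fix: Group first, then use HAVING for the count condition

Corrected query:
SELECT kind FROM transactions GROUP BY kind HAVING COUNT(*) > 1

Result:
kind      
----------
interest  
payment   
withdrawal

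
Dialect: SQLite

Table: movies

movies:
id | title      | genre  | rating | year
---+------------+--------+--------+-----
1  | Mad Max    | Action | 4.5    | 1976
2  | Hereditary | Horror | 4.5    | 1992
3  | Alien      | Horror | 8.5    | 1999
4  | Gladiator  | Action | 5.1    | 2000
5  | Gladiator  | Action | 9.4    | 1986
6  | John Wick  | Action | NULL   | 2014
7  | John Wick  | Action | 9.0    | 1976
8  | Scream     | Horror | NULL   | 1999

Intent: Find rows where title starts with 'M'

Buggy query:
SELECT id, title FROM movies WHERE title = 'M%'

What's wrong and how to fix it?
Bug: Wildcards only work with LIKE; '=' treats '%' as a literal character

Fix: Replace '=' with LIKE so 'M%' is treated as a pattern

Corrected query:
SELECT id, title FROM movies WHERE title LIKE 'M%'

Result:
id | title  
---+--------
1  | Mad Max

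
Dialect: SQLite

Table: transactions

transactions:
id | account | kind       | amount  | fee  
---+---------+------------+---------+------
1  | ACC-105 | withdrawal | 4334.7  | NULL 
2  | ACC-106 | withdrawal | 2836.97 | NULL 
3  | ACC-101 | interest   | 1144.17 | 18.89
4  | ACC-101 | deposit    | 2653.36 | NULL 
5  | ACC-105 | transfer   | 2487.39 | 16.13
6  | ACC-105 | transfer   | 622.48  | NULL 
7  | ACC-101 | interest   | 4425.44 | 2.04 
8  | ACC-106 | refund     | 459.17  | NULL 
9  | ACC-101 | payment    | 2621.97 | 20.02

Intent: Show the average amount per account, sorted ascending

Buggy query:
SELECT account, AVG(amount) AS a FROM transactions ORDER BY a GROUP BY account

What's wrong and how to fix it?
Bug: ORDER BY appears before GROUP BY; SQL clause order requires GROUP BY first

Fix: Reorder: SELECT … FROM … GROUP BY … ORDER BY …

Corrected query:
SELECT account, AVG(amount) AS a FROM transactions GROUP BY account ORDER BY a

Result:
account | a          
--------+------------
ACC-106 | 1648.07    
ACC-105 | 2481.523333
ACC-101 | 2711.235   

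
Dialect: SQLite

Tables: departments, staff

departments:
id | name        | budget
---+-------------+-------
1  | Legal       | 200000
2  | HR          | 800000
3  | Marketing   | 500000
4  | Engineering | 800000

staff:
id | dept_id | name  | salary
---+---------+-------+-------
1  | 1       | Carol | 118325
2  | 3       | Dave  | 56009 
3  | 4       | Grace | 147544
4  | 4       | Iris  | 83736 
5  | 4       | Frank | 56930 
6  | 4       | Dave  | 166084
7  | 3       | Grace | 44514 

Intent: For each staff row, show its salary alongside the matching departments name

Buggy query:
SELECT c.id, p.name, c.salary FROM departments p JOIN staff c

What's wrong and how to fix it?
Bug: JOIN with no ON clause produces a cartesian product; every staff row pairs with every departments row

Fix: Add ON c.dept_id = p.id to the JOIN

Corrected query:
SELECT c.id, p.name, c.salary FROM departments p JOIN staff c ON c.dept_id = p.id

Result:
id | name        | salary
---+-------------+-------
1  | Legal       | 118325
2  | Marketing   | 56009 
3  | Engineering | 147544
4  | Engineering | 83736 
5  | Engineering | 56930 
6  | Engineering | 166084
7  | Marketing   | 44514 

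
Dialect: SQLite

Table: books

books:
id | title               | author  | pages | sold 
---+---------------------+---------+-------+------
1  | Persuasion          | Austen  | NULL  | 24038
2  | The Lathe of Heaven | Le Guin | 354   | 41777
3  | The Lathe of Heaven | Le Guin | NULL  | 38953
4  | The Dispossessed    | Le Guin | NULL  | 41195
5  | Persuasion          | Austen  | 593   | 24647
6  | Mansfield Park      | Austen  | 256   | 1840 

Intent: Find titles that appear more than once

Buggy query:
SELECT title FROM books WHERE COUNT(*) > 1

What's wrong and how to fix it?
Bug: WHERE can't reference COUNT(*); aggregates are computed after WHERE

Fix: GROUP BY title, then filter groups with HAVING COUNT(*) > 1

Corrected query:
SELECT title FROM books GROUP BY title HAVING COUNT(*) > 1

Result:
title              
-------------------
Persuasion         
The Lathe of Heaven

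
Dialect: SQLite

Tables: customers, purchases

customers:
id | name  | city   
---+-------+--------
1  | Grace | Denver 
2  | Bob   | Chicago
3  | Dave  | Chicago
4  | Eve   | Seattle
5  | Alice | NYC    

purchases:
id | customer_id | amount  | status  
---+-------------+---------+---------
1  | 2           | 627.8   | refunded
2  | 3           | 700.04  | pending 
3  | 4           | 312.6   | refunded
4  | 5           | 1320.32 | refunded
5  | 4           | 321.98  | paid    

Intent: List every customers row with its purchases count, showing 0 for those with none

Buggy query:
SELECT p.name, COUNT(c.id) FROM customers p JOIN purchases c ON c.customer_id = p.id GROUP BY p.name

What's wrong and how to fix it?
Bug: An inner join excludes parents with zero children

Fix: Use LEFT JOIN so parents without children still appear (COUNT(c.id) gives 0)

Corrected query:
SELECT p.name, COUNT(c.id) FROM customers p LEFT JOIN purchases c ON c.customer_id = p.id GROUP BY p.name

Result:
name  | COUNT(c.id)
------+------------
Alice | 1          
Bob   | 1          
Dave  | 1          
Eve   | 2          
Grace | 0          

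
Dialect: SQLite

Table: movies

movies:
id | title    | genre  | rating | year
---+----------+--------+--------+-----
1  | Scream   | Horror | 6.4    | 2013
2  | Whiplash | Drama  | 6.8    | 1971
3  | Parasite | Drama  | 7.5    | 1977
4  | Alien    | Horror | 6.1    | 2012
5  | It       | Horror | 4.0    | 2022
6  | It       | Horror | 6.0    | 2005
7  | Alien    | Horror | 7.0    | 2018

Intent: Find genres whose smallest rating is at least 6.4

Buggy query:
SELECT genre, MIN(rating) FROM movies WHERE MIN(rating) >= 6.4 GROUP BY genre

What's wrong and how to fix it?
Bug: Aggregates like MIN are computed per group after WHERE runs

Fix: Replace WHERE with HAVING after the GROUP BY

Corrected query:
SELECT genre, MIN(rating) FROM movies GROUP BY genre HAVING MIN(rating) >= 6.4

Result:
genre | MIN(rating)
------+------------
Drama | 6.8        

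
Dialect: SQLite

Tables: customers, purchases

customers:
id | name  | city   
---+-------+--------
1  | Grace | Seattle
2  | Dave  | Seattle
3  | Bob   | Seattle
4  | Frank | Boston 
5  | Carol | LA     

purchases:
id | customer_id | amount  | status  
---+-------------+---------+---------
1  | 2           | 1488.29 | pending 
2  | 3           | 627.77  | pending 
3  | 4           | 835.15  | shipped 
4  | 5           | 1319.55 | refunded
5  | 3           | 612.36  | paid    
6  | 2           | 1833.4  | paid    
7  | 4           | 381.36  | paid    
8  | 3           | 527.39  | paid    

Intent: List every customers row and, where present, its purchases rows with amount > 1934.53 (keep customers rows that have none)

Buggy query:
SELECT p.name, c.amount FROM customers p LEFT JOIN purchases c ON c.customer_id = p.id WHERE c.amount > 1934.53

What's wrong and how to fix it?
Bug: A WHERE condition on the right-hand table after LEFT JOIN drops unmatched parents

Fix: Move the right-table condition into the ON clause so unmatched parents are kept

Corrected query:
SELECT p.name, c.amount FROM customers p LEFT JOIN purchases c ON c.customer_id = p.id AND c.amount > 1934.53

Result:
name  | amount
------+-------
Grace | NULL  
Dave  | NULL  
Bob   | NULL  
Frank | NULL  
Carol | NULL  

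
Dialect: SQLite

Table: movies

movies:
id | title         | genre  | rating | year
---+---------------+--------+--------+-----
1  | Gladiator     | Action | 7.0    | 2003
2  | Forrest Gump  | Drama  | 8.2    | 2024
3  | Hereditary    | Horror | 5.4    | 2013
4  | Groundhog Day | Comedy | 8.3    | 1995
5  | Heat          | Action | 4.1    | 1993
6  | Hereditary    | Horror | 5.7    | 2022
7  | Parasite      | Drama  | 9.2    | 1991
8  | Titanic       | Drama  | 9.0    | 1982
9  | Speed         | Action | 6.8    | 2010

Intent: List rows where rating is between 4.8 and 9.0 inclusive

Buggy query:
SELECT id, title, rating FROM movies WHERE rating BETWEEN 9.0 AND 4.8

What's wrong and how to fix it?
Bug: BETWEEN expects the lower bound first; with 9.0 AND 4.8 the range is empty

Fix: Write BETWEEN 4.8 AND 9.0

Corrected query:
SELECT id, title, rating FROM movies WHERE rating BETWEEN 4.8 AND 9.0

Result:
id | title         | rating
---+---------------+-------
1  | Gladiator     | 7     
2  | Forrest Gump  | 8.2   
3  | Hereditary    | 5.4   
4  | Groundhog Day | 8.3   
6  | Hereditary    | 5.7   
8  | Titanic       | 9     
9  | Speed         | 6.8   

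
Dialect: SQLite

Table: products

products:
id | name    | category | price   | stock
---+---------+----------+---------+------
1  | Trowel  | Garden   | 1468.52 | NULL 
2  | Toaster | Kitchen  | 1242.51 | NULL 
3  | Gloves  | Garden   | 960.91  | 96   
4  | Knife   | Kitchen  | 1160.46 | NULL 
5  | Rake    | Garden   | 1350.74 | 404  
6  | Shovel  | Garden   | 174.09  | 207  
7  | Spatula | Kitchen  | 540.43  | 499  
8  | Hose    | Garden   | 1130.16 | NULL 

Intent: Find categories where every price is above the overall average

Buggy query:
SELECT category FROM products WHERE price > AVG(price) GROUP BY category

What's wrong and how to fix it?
Bug: WHERE evaluates per row before aggregation, so AVG() is unavailable

Fix: Use a subquery for AVG and a HAVING MIN(...) filter so the condition holds for every row in the group

Corrected query:
SELECT category FROM products GROUP BY category HAVING MIN(price) > (SELECT AVG(price) FROM products)

Result:
(no rows)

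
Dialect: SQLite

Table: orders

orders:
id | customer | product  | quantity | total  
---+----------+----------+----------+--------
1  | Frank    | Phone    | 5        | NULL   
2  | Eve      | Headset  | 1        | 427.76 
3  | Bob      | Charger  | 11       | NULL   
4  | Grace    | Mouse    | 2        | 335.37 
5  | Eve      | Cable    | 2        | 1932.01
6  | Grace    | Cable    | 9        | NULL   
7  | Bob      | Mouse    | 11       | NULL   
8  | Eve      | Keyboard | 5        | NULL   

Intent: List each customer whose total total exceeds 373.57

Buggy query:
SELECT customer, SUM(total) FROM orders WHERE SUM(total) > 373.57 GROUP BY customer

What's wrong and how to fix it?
Bug: Aggregate functions cannot appear in a WHERE clause

Fix: Use HAVING (which filters groups after aggregation) instead of WHERE

Corrected query:
SELECT customer, SUM(total) FROM orders GROUP BY customer HAVING SUM(total) > 373.57

Result:
customer | SUM(total)
---------+-----------
Eve      | 2359.77   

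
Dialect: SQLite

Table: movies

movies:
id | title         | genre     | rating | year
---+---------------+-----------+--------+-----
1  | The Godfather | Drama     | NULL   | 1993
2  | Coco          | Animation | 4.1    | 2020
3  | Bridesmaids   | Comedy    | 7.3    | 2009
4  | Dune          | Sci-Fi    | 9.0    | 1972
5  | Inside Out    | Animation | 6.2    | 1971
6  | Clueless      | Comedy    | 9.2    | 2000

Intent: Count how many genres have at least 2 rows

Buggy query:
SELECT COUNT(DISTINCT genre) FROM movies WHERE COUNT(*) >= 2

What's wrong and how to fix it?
Bug: WHERE filters individual rows, not groups, so a group-level COUNT is invalid there

Fix: Group first with HAVING COUNT(*) >= 2, then COUNT the resulting groups

Corrected query:
SELECT COUNT(*) FROM (SELECT genre FROM movies GROUP BY genre HAVING COUNT(*) >= 2)

Result:
COUNT(*)
--------
2       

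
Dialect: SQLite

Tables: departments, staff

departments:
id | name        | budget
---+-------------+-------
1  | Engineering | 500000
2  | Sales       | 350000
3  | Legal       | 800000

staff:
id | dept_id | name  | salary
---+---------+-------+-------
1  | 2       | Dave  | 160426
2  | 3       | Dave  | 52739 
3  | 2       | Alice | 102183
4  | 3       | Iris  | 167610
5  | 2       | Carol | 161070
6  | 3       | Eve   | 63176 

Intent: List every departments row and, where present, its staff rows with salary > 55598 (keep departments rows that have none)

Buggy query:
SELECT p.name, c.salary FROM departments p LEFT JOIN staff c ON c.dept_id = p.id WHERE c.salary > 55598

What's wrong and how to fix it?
Bug: Filtering c.salary in WHERE discards the NULL rows produced by LEFT JOIN, turning it into an inner join

Fix: Put 'c.salary > 55598' in the JOIN's ON clause instead of WHERE

Corrected query:
SELECT p.name, c.salary FROM departments p LEFT JOIN staff c ON c.dept_id = p.id AND c.salary > 55598

Result:
name        | salary
------------+-------
Engineering | NULL  
Sales       | 102183
Sales       | 160426
Sales       | 161070
Legal       | 63176 
Legal       | 167610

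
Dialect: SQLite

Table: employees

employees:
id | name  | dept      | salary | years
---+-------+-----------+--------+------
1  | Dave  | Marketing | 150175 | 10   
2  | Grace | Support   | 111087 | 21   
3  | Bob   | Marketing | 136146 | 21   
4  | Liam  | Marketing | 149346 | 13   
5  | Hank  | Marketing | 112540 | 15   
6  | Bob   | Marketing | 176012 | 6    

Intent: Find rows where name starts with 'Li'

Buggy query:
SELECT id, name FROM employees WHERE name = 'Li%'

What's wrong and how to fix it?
Bug: '=' compares the literal string including the % character; pattern matching needs LIKE

Fix: Replace '=' with LIKE so 'Li%' is treated as a pattern

Corrected query:
SELECT id, name FROM employees WHERE name LIKE 'Li%'

Result:
id | name
---+-----
4  | Liam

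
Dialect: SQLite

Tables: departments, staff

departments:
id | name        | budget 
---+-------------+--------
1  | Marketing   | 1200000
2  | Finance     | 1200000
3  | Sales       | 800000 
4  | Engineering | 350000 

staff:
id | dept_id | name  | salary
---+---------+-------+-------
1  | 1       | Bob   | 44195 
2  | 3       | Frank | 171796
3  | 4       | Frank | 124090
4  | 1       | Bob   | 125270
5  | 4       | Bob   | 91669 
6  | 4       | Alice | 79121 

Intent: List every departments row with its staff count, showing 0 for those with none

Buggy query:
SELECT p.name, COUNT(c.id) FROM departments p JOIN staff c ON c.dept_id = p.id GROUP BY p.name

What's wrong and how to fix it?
Bug: INNER JOIN drops departments rows that have no matching staff rows

Fix: Switch to LEFT JOIN to retain unmatched parent rows

Corrected query:
SELECT p.name, COUNT(c.id) FROM departments p LEFT JOIN staff c ON c.dept_id = p.id GROUP BY p.name

Result:
name        | COUNT(c.id)
------------+------------
Engineering | 3          
Finance     | 0          
Marketing   | 2          
Sales       | 1          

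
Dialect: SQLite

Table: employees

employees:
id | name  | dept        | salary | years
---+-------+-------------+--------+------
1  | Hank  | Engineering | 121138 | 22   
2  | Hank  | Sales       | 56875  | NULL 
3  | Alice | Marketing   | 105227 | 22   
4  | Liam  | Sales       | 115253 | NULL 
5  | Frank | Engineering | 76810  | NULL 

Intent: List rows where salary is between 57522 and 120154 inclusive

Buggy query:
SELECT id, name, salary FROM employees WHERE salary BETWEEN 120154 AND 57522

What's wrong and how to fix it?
Bug: The bounds are reversed; BETWEEN a AND b requires a <= b to match anything

Fix: Write BETWEEN 57522 AND 120154

Corrected query:
SELECT id, name, salary FROM employees WHERE salary BETWEEN 57522 AND 120154

Result:
id | name  | salary
---+-------+-------
3  | Alice | 105227
4  | Liam  | 115253
5  | Frank | 76810 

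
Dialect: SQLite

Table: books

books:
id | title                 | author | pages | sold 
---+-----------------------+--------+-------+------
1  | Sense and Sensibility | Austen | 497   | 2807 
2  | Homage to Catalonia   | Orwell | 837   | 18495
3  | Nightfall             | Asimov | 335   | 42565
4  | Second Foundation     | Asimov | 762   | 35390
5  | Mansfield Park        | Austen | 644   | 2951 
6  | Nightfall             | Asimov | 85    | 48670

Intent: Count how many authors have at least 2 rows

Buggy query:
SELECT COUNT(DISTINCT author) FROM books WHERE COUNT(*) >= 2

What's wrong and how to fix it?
Bug: WHERE filters individual rows, not groups, so a group-level COUNT is invalid there

Fix: Use a subquery that GROUPs and filters with HAVING, then count its rows

Corrected query:
SELECT COUNT(*) FROM (SELECT author FROM books GROUP BY author HAVING COUNT(*) >= 2)

Result:
COUNT(*)
--------
2       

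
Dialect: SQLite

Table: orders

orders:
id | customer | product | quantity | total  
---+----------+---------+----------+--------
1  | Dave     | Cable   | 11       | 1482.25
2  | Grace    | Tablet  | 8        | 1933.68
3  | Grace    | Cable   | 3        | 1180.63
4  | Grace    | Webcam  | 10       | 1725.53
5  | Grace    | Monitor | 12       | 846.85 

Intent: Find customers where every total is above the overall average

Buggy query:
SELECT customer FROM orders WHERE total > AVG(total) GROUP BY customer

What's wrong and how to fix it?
Bug: WHERE evaluates per row before aggregation, so AVG() is unavailable

Fix: Compute the overall average in a scalar subquery and compare each group's MIN against it in HAVING

Corrected query:
SELECT customer FROM orders GROUP BY customer HAVING MIN(total) > (SELECT AVG(total) FROM orders)

Result:
customer
--------
Dave    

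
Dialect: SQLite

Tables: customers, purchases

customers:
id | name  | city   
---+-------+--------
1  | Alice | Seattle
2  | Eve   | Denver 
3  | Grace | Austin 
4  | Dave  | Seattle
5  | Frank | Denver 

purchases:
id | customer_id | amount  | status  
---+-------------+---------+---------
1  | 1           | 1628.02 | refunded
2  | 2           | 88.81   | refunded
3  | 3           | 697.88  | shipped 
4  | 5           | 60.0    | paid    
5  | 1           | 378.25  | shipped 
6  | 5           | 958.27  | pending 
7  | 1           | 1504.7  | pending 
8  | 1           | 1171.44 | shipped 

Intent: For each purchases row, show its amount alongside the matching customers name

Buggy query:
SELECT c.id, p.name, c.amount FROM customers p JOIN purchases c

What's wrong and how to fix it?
Bug: JOIN with no ON clause produces a cartesian product; every purchases row pairs with every customers row

Fix: Add ON c.customer_id = p.id to the JOIN

Corrected query:
SELECT c.id, p.name, c.amount FROM customers p JOIN purchases c ON c.customer_id = p.id

Result:
id | name  | amount 
---+-------+--------
1  | Alice | 1628.02
2  | Eve   | 88.81  
3  | Grace | 697.88 
4  | Frank | 60     
5  | Alice | 378.25 
6  | Frank | 958.27 
7  | Alice | 1504.7 
8  | Alice | 1171.44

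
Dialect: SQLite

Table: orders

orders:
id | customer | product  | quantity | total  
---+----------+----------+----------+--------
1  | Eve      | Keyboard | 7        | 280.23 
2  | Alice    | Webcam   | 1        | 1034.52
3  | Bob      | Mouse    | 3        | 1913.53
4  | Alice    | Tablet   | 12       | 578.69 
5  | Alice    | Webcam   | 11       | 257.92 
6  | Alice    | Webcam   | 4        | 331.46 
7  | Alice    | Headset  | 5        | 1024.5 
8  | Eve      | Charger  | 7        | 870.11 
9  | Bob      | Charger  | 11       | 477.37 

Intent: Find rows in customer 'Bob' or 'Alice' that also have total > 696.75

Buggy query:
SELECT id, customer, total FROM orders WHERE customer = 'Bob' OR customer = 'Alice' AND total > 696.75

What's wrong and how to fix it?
Bug: Without parentheses, AND is evaluated before OR, so the total filter only applies to the 'Alice' branch

Fix: Group the OR with parentheses (or use IN), then AND the threshold

Corrected query:
SELECT id, customer, total FROM orders WHERE (customer = 'Bob' OR customer = 'Alice') AND total > 696.75

Result:
id | customer | total  
---+----------+--------
2  | Alice    | 1034.52
3  | Bob      | 1913.53
7  | Alice    | 1024.5 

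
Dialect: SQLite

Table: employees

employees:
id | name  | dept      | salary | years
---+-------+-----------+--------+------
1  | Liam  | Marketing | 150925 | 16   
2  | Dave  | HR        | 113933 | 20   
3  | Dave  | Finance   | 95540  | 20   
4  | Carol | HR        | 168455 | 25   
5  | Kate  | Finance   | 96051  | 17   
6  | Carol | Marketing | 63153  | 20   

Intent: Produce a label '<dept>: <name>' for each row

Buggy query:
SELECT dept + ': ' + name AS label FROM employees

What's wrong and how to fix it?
Bug: SQLite uses || for string concatenation; + coerces text to numbers (yielding 0)

Fix: Replace + with || to concatenate text

Corrected query:
SELECT dept || ': ' || name AS label FROM employees

Result:
label           
----------------
Marketing: Liam 
HR: Dave        
Finance: Dave   
HR: Carol       
Finance: Kate   
Marketing: Carol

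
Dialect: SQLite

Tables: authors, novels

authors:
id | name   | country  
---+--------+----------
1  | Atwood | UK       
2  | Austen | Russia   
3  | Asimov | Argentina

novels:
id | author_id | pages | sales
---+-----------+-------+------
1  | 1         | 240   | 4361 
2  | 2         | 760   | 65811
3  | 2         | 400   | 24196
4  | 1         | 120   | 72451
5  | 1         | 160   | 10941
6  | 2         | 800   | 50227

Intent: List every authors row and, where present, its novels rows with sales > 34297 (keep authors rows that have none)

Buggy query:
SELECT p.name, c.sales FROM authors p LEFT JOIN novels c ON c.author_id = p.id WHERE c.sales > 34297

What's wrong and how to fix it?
Bug: Filtering c.sales in WHERE discards the NULL rows produced by LEFT JOIN, turning it into an inner join

Fix: Put 'c.sales > 34297' in the JOIN's ON clause instead of WHERE

Corrected query:
SELECT p.name, c.sales FROM authors p LEFT JOIN novels c ON c.author_id = p.id AND c.sales > 34297

Result:
name   | sales
-------+------
Atwood | 72451
Austen | 50227
Austen | 65811
Asimov | NULL 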